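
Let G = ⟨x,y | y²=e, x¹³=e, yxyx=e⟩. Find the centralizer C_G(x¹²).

⟨x¹²⟩ ⊆ C_G(x¹²) since powers of x¹² commute with x¹²; so |C_G(x¹²)| ≥ |⟨x¹²⟩| = 13.
By orbit–stabilizer, |C_G(x¹²)| = |G| / |conj. class of x¹²| = 26 / 2 = 13.
The 13 elements commuting with x¹² are {e, x, x², x³, x⁴, x⁵, x⁶, x⁷, x⁸, x⁹, x¹⁰, x¹¹, x¹²}.

Answer: {e, x, x², x³, x⁴, x⁵, x⁶, x⁷, x⁸, x⁹, x¹⁰, x¹¹, x¹²}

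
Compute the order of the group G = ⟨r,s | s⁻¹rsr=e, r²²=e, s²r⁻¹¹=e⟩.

Enumerate words in the generators, reducing via the relations: the distinct elements are
  {e, r, s, rs, r², r³, r⁴, r⁵, r⁶, r⁷, r⁸, r⁹, r²s, r²¹, r²⁰, r³s, r¹², r¹³, r¹¹, r¹⁰, r¹⁴, r¹⁵, r¹⁶, r¹⁷, r¹⁸, r¹⁹, r⁴s, r⁵s, r⁶s, r⁷s, r⁸s, r⁹s, s⁻¹, rs⁻¹, r¹⁰s, r²s⁻¹, r³s⁻¹, r⁴s⁻¹, r⁵s⁻¹, r⁶s⁻¹, r⁷s⁻¹, r⁸s⁻¹, r⁹s⁻¹, r¹⁰s⁻¹}.
No further products give new elements, so |G| = 44.

Answer: 44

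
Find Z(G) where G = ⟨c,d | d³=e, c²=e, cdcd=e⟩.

An element z ∈ Z(G) iff z commutes with every generator.
For example e is central: e·c = c = c·e; e·d = d = d·e.
Whereas c ∉ Z(G) since c·d = cd ≠ cd² = d·c.
Checking each of the 6 elements this way gives Z(G) = {e}, of order 1.

Answer: {e}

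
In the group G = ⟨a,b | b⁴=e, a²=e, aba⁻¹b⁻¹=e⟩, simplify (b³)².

Compute successive powers of (b³), reducing at each step:
  (b³)²: (b³) · b³ = b²

Answer: b²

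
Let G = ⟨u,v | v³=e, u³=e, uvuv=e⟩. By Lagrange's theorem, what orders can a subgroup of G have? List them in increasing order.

|G| = 12 = 2² · 3. By Lagrange's theorem the order of any subgroup divides 12; the divisors of 12 are 1, 2, 3, 4, 6, 12.

Answer: 1, 2, 3, 4, 6, 12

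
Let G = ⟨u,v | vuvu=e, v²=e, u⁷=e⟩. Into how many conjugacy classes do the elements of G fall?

The conjugacy classes (representative and size) are:
  [e] (size 1), [u⁶] (size 2), [u⁵] (size 2), [u⁴] (size 2), [uv] (size 7).
Class equation: 1 + 2 + 2 + 2 + 7 = 14 = |G|. So G has 5 conjugacy classes.

Answer: 5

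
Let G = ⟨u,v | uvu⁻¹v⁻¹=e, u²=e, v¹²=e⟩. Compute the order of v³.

Compute successive powers until reaching e:
  (v³)¹ = v³, (v³)² = v⁶, (v³)³ = v⁹, (v³)⁴ = e.
The smallest positive k with (v³)ᵏ = e is 4.

Answer: 4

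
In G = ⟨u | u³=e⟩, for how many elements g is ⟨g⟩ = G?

G is cyclic of order 3. An element generates G iff its order is 3, and a cyclic group of order 3 has exactly φ(3) = 2 such elements.

Answer: 2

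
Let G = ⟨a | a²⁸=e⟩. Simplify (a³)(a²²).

Compute (a³) · (a²²) by multiplying left to right and reducing via the relations at each step:
  (a³) · a²² = a²⁵

Answer: a²⁵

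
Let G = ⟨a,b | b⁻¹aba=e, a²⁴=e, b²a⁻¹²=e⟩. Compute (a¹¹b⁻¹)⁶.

Compute successive powers of (a¹¹b⁻¹), reducing at each step:
  (a¹¹b⁻¹)²: (a¹¹b⁻¹) · a¹¹ = b⁻¹;   (b⁻¹) · b⁻¹ = a¹²
  (a¹¹b⁻¹)³: (a¹²) · a¹¹ = a²³;   (a²³) · b⁻¹ = a¹¹b
  (a¹¹b⁻¹)⁴: (a¹¹b) · a¹¹ = b;   b · b⁻¹ = e
  (a¹¹b⁻¹)⁵: e · a¹¹ = a¹¹;   (a¹¹) · b⁻¹ = a¹¹b⁻¹
  (a¹¹b⁻¹)⁶: (a¹¹b⁻¹) · a¹¹ = b⁻¹;   (b⁻¹) · b⁻¹ = a¹²

Answer: a¹²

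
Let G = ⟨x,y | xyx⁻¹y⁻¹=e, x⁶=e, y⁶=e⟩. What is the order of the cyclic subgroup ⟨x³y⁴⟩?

|⟨x³y⁴⟩| equals the order of x³y⁴. Compute successive powers until reaching e:
  (x³y⁴)¹ = x³y⁴, (x³y⁴)² = y², (x³y⁴)³ = x³, (x³y⁴)⁴ = y⁴, (x³y⁴)⁵ = x³y², (x³y⁴)⁶ = e.
The smallest positive k with (x³y⁴)ᵏ = e is 6, so |⟨x³y⁴⟩| = 6.

Answer: 6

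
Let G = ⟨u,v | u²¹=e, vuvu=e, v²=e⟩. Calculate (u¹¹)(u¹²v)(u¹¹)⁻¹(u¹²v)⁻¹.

[(u¹¹), (u¹²v)] = (u¹¹)·(u¹²v)·(u¹¹)⁻¹·(u¹²v)⁻¹.
  (u¹¹) · (u¹²v) = u²v
  (u²v) · (u¹⁰) = u¹³v
  (u¹³v) · (u¹²v) = u

Answer: u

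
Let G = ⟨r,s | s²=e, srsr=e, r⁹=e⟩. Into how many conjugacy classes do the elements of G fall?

The conjugacy classes (representative and size) are:
  [e] (size 1), [r⁸] (size 2), [r⁷] (size 2), [r⁶] (size 2), [r⁵] (size 2), [r⁴s] (size 9).
Class equation: 1 + 2 + 2 + 2 + 2 + 9 = 18 = |G|. So G has 6 conjugacy classes.

Answer: 6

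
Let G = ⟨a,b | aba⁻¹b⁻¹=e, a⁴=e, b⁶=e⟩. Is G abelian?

Each pair of generators commutes: a·b = ab = b·a. Since the generators pairwise commute, every element of G commutes with every other, so G is abelian.

Answer: Yes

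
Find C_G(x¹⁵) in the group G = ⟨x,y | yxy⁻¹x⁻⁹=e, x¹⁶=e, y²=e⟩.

⟨x¹⁵⟩ ⊆ C_G(x¹⁵) since powers of x¹⁵ commute with x¹⁵; so |C_G(x¹⁵)| ≥ |⟨x¹⁵⟩| = 16.
By orbit–stabilizer, |C_G(x¹⁵)| = |G| / |conj. class of x¹⁵| = 32 / 2 = 16.
The 16 elements commuting with x¹⁵ are {e, x, x², x³, x⁴, x⁵, x⁶, x⁷, x⁸, x⁹, x¹⁰, x¹¹, x¹², x¹³, x¹⁴, x¹⁵}.

Answer: {e, x, x², x³, x⁴, x⁵, x⁶, x⁷, x⁸, x⁹, x¹⁰, x¹¹, x¹², x¹³, x¹⁴, x¹⁵}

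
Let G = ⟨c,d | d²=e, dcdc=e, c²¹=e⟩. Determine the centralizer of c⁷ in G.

⟨c⁷⟩ ⊆ C_G(c⁷) since powers of c⁷ commute with c⁷; so |C_G(c⁷)| ≥ |⟨c⁷⟩| = 3.
By orbit–stabilizer, |C_G(c⁷)| = |G| / |conj. class of c⁷| = 42 / 2 = 21.
The 21 elements commuting with c⁷ are {e, c, c², c³, c⁴, c⁵, c⁶, c⁷, c⁸, c⁹, c¹⁰, c¹¹, c¹², c¹³, c¹⁴, c¹⁵, c¹⁶, c¹⁷, c¹⁸, c¹⁹, c²⁰}.

Answer: {e, c, c², c³, c⁴, c⁵, c⁶, c⁷, c⁸, c⁹, c¹⁰, c¹¹, c¹², c¹³, c¹⁴, c¹⁵, c¹⁶, c¹⁷, c¹⁸, c¹⁹, c²⁰}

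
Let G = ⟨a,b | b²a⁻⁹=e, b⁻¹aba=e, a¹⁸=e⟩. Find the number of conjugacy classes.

The conjugacy classes (representative and size) are:
  [e] (size 1), [a¹⁷] (size 2), [a¹⁶] (size 2), [a³] (size 2), [a¹⁴] (size 2), [a¹³] (size 2), [a¹²] (size 2), [a¹¹] (size 2), [a¹⁰] (size 2), [a⁹] (size 1), [a⁸b] (size 9), [ab] (size 9).
Class equation: 1 + 2 + 2 + 2 + 2 + 2 + 2 + 2 + 2 + 1 + 9 + 9 = 36 = |G|. So G has 12 conjugacy classes.

Answer: 12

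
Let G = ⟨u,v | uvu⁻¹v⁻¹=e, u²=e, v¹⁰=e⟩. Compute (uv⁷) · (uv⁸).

Compute (uv⁷) · (uv⁸) by multiplying left to right and reducing via the relations at each step:
  (uv⁷) · u = v⁷
  (v⁷) · v⁸ = v⁵

Answer: v⁵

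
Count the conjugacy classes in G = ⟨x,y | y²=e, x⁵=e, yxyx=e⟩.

The conjugacy classes (representative and size) are:
  [e] (size 1), [x] (size 2), [x²] (size 2), [y] (size 5).
Class equation: 1 + 2 + 2 + 5 = 10 = |G|. So G has 4 conjugacy classes.

Answer: 4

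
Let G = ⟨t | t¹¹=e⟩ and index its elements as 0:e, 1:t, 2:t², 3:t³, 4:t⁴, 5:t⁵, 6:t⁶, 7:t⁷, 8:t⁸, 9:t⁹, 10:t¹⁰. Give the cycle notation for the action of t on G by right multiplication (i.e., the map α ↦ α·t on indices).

(0 1 2 3 4 5 6 7 8 9 10)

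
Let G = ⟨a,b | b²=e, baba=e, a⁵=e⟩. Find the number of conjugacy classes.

The conjugacy classes (representative and size) are:
  [e] (size 1), [a] (size 2), [a²] (size 2), [b] (size 5).
Class equation: 1 + 2 + 2 + 5 = 10 = |G|. So G has 4 conjugacy classes.

Answer: 4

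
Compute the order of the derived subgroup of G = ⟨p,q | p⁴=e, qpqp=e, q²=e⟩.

G' = [G, G] is generated by all commutators. The generator-pair commutators are: [p, q] = p².
The subgroup they normally generate is {e, p²}, of order 2.
Check: |G/G'| = 8/2 = 4 is the order of the abelianisation.

Answer: 2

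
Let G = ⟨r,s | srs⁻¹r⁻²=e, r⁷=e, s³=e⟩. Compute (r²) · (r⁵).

Compute (r²) · (r⁵) by multiplying left to right and reducing via the relations at each step:
  (r²) · r⁵ = e

Answer: e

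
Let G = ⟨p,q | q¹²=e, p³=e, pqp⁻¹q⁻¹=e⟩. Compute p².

Compute successive powers of p, reducing at each step:
  p²: p · p = p²

Answer: p²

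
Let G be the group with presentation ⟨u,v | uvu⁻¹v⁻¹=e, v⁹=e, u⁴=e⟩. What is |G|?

Enumerate words in the generators, reducing via the relations: the distinct elements are
  {e, u, v, uv, u², u³, v², v³, v⁴, v⁵, v⁶, v⁷, v⁸, uv², uv³, uv⁴, uv⁵, uv⁶, uv⁷, uv⁸, u²v, u³v, u²v², u²v³, u²v⁴, u²v⁵, u²v⁶, u²v⁷, u²v⁸, u³v², u³v³, u³v⁴, u³v⁵, u³v⁶, u³v⁷, u³v⁸}.
No further products give new elements, so |G| = 36.

Answer: 36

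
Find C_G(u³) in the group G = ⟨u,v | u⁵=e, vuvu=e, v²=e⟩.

⟨u³⟩ ⊆ C_G(u³) since powers of u³ commute with u³; so |C_G(u³)| ≥ |⟨u³⟩| = 5.
By orbit–stabilizer, |C_G(u³)| = |G| / |conj. class of u³| = 10 / 2 = 5.
The 5 elements commuting with u³ are {e, u, u², u³, u⁴}.

Answer: {e, u, u², u³, u⁴}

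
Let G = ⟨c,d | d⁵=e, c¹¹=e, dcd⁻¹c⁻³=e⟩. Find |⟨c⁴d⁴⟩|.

|⟨c⁴d⁴⟩| equals the order of c⁴d⁴. Compute successive powers until reaching e:
  (c⁴d⁴)¹ = c⁴d⁴, (c⁴d⁴)² = c⁹d³, (c⁴d⁴)³ = c⁷d², (c⁴d⁴)⁴ = c¹⁰d, (c⁴d⁴)⁵ = e.
The smallest positive k with (c⁴d⁴)ᵏ = e is 5, so |⟨c⁴d⁴⟩| = 5.

Answer: 5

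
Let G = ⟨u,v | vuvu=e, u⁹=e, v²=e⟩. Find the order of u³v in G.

Compute successive powers until reaching e:
  (u³v)¹ = u³v, (u³v)² = e.
The smallest positive k with (u³v)ᵏ = e is 2.

Answer: 2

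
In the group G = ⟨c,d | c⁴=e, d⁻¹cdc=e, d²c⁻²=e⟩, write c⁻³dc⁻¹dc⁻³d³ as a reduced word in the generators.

Multiply left to right, reducing at each step:
  c · d = cd
  (cd) · c⁻¹ = d⁻¹
  (d⁻¹) · d = e
  e · c⁻³ = c
  c · d³ = cd⁻¹

Answer: cd⁻¹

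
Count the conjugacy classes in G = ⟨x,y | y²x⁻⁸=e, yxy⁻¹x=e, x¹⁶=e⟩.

The conjugacy classes (representative and size) are:
  [e] (size 1), [x] (size 2), [x¹⁴] (size 2), [x¹³] (size 2), [x¹²] (size 2), [x⁵] (size 2), [x¹⁰] (size 2), [x⁷] (size 2), [x⁸] (size 1), [y⁻¹] (size 8), [x⁷y⁻¹] (size 8).
Class equation: 1 + 2 + 2 + 2 + 2 + 2 + 2 + 2 + 1 + 8 + 8 = 32 = |G|. So G has 11 conjugacy classes.

Answer: 11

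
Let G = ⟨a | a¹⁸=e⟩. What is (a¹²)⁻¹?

The order of (a¹²) is 3 (smallest k with (a¹²)ᵏ = e), so (a¹²)⁻¹ = (a¹²)² = a⁶.
Check: (a¹²) · (a⁶) → (a¹²) · a⁶ = e, giving e as required.

Answer: a⁶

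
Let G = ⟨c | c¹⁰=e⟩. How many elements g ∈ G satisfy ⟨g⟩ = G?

G is cyclic of order 10. An element generates G iff its order is 10, and a cyclic group of order 10 has exactly φ(10) = 4 such elements.

Answer: 4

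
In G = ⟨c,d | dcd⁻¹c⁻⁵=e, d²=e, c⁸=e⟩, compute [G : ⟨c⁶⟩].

First find ord(c⁶) by computing successive powers:
  (c⁶)¹ = c⁶, (c⁶)² = c⁴, (c⁶)³ = c², (c⁶)⁴ = e.
So |⟨c⁶⟩| = ord(c⁶) = 4. With |G| = 16, by Lagrange [G : ⟨c⁶⟩] = 16/4 = 4.

Answer: 4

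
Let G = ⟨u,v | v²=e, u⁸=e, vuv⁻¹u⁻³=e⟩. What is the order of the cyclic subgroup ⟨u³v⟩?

|⟨u³v⟩| equals the order of u³v. Compute successive powers until reaching e:
  (u³v)¹ = u³v, (u³v)² = u⁴, (u³v)³ = u⁷v, (u³v)⁴ = e.
The smallest positive k with (u³v)ᵏ = e is 4, so |⟨u³v⟩| = 4.

Answer: 4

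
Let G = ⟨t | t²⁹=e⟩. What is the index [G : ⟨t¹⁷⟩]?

First find ord(t¹⁷) by computing successive powers:
  (t¹⁷)¹ = t¹⁷, (t¹⁷)² = t⁵, (t¹⁷)³ = t²², (t¹⁷)⁴ = t¹⁰, (t¹⁷)⁵ = t²⁷, (t¹⁷)⁶ = t¹⁵, (t¹⁷)⁷ = t³, (t¹⁷)⁸ = t²⁰, (t¹⁷)⁹ = t⁸, (t¹⁷)¹⁰ = t²⁵, (t¹⁷)¹¹ = t¹³, (t¹⁷)¹² = t, (t¹⁷)¹³ = t¹⁸, (t¹⁷)¹⁴ = t⁶, (t¹⁷)¹⁵ = t²³, (t¹⁷)¹⁶ = t¹¹, (t¹⁷)¹⁷ = t²⁸, (t¹⁷)¹⁸ = t¹⁶, (t¹⁷)¹⁹ = t⁴, (t¹⁷)²⁰ = t²¹, (t¹⁷)²¹ = t⁹, (t¹⁷)²² = t²⁶, (t¹⁷)²³ = t¹⁴, (t¹⁷)²⁴ = t², (t¹⁷)²⁵ = t¹⁹, (t¹⁷)²⁶ = t⁷, (t¹⁷)²⁷ = t²⁴, (t¹⁷)²⁸ = t¹², (t¹⁷)²⁹ = e.
So |⟨t¹⁷⟩| = ord(t¹⁷) = 29. With |G| = 29, by Lagrange [G : ⟨t¹⁷⟩] = 29/29 = 1.

Answer: 1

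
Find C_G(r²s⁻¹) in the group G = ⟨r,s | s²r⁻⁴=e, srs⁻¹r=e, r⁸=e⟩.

⟨r²s⁻¹⟩ ⊆ C_G(r²s⁻¹) since powers of r²s⁻¹ commute with r²s⁻¹; so |C_G(r²s⁻¹)| ≥ |⟨r²s⁻¹⟩| = 4.
By orbit–stabilizer, |C_G(r²s⁻¹)| = |G| / |conj. class of r²s⁻¹| = 16 / 4 = 4.
The 4 elements commuting with r²s⁻¹ are {e, r⁴, r²s, r²s⁻¹}.

Answer: {e, r⁴, r²s, r²s⁻¹}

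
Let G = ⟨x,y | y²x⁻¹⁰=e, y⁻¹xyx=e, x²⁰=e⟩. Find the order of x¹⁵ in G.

Compute successive powers until reaching e:
  (x¹⁵)¹ = x¹⁵, (x¹⁵)² = x¹⁰, (x¹⁵)³ = x⁵, (x¹⁵)⁴ = e.
The smallest positive k with (x¹⁵)ᵏ = e is 4.

Answer: 4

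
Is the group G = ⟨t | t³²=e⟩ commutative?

G has a single generator, so G is cyclic and hence abelian.

Answer: Yes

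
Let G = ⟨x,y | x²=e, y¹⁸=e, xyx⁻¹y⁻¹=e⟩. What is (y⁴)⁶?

Compute successive powers of (y⁴), reducing at each step:
  (y⁴)²: (y⁴) · y⁴ = y⁸
  (y⁴)³: (y⁸) · y⁴ = y¹²
  (y⁴)⁴: (y¹²) · y⁴ = y¹⁶
  (y⁴)⁵: (y¹⁶) · y⁴ = y²
  (y⁴)⁶: (y²) · y⁴ = y⁶

Answer: y⁶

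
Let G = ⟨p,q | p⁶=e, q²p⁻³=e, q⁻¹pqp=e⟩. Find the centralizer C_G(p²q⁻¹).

⟨p²q⁻¹⟩ ⊆ C_G(p²q⁻¹) since powers of p²q⁻¹ commute with p²q⁻¹; so |C_G(p²q⁻¹)| ≥ |⟨p²q⁻¹⟩| = 4.
By orbit–stabilizer, |C_G(p²q⁻¹)| = |G| / |conj. class of p²q⁻¹| = 12 / 3 = 4.
The 4 elements commuting with p²q⁻¹ are {e, p³, p²q, p²q⁻¹}.

Answer: {e, p³, p²q, p²q⁻¹}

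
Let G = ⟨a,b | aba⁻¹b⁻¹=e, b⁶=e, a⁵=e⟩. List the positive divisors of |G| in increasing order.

|G| = 30 = 2 · 3 · 5. By Lagrange's theorem the order of any subgroup divides 30; the divisors of 30 are 1, 2, 3, 5, 6, 10, 15, 30.

Answer: 1, 2, 3, 5, 6, 10, 15, 30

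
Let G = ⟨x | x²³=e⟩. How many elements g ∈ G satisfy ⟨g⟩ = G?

G is cyclic of order 23. An element generates G iff its order is 23, and a cyclic group of order 23 has exactly φ(23) = 22 such elements.

Answer: 22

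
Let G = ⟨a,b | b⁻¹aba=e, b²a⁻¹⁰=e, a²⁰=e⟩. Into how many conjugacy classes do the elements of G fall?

The conjugacy classes (representative and size) are:
  [e] (size 1), [a] (size 2), [a²] (size 2), [a³] (size 2), [a⁴] (size 2), [a⁵] (size 2), [a¹⁴] (size 2), [a⁷] (size 2), [a⁸] (size 2), [a¹¹] (size 2), [a¹⁰] (size 1), [a²b⁻¹] (size 10), [a⁹b] (size 10).
Class equation: 1 + 2 + 2 + 2 + 2 + 2 + 2 + 2 + 2 + 2 + 1 + 10 + 10 = 40 = |G|. So G has 13 conjugacy classes.

Answer: 13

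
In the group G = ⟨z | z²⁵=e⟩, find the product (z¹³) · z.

Compute (z¹³) · z by multiplying left to right and reducing via the relations at each step:
  (z¹³) · z = z¹⁴

Answer: z¹⁴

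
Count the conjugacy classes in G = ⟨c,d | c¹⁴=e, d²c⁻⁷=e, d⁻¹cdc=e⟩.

The conjugacy classes (representative and size) are:
  [e] (size 1), [c¹³] (size 2), [c¹²] (size 2), [c¹¹] (size 2), [c⁴] (size 2), [c⁵] (size 2), [c⁸] (size 2), [c⁷] (size 1), [c⁵d⁻¹] (size 7), [c⁵d] (size 7).
Class equation: 1 + 2 + 2 + 2 + 2 + 2 + 2 + 1 + 7 + 7 = 28 = |G|. So G has 10 conjugacy classes.

Answer: 10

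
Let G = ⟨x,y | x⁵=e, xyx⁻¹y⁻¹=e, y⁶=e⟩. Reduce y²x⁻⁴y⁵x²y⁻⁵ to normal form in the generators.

Multiply left to right, reducing at each step:
  (y²) · x⁻⁴ = xy²
  (xy²) · y⁵ = xy
  (xy) · x² = x³y
  (x³y) · y⁻⁵ = x³y²

Answer: x³y²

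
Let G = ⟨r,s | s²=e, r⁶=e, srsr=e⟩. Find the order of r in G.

Compute successive powers until reaching e:
  r¹ = r, r² = r², r³ = r³, r⁴ = r⁴, r⁵ = r⁵, r⁶ = e.
The smallest positive k with rᵏ = e is 6.

Answer: 6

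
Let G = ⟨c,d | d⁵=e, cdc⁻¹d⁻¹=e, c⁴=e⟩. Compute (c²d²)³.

Compute successive powers of (c²d²), reducing at each step:
  (c²d²)²: (c²d²) · c² = d²;   (d²) · d² = d⁴
  (c²d²)³: (d⁴) · c² = c²d⁴;   (c²d⁴) · d² = c²d

Answer: c²d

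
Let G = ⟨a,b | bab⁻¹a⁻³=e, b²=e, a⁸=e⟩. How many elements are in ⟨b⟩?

|⟨b⟩| equals the order of b. Compute successive powers until reaching e:
  b¹ = b, b² = e.
The smallest positive k with bᵏ = e is 2, so |⟨b⟩| = 2.

Answer: 2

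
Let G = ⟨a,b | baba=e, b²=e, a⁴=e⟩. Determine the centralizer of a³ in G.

⟨a³⟩ ⊆ C_G(a³) since powers of a³ commute with a³; so |C_G(a³)| ≥ |⟨a³⟩| = 4.
By orbit–stabilizer, |C_G(a³)| = |G| / |conj. class of a³| = 8 / 2 = 4.
The 4 elements commuting with a³ are {e, a, a², a³}.

Answer: {e, a, a², a³}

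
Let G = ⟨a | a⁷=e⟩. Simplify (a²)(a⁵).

Compute (a²) · (a⁵) by multiplying left to right and reducing via the relations at each step:
  (a²) · a⁵ = e

Answer: e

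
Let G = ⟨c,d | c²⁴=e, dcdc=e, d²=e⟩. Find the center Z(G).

An element z ∈ Z(G) iff z commutes with every generator.
For example c¹² is central: (c¹²)·c = c¹³ = c·(c¹²); (c¹²)·d = c¹²d = d·(c¹²).
Whereas c ∉ Z(G) since c·d = cd ≠ c²³d = d·c.
Checking each of the 48 elements this way gives Z(G) = {e, c¹²}, of order 2.

Answer: {e, c¹²}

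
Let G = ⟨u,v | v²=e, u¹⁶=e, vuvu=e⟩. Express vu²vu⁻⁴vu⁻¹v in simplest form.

Multiply left to right, reducing at each step:
  v · u² = u¹⁴v
  (u¹⁴v) · v = u¹⁴
  (u¹⁴) · u⁻⁴ = u¹⁰
  (u¹⁰) · v = u¹⁰v
  (u¹⁰v) · u⁻¹ = u¹¹v
  (u¹¹v) · v = u¹¹

Answer: u¹¹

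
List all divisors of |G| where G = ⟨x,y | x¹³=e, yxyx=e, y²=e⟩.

|G| = 26 = 2 · 13. By Lagrange's theorem the order of any subgroup divides 26; the divisors of 26 are 1, 2, 13, 26.

Answer: 1, 2, 13, 26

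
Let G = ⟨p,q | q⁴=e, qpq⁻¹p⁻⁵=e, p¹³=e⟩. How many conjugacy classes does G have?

The conjugacy classes (representative and size) are:
  [e] (size 1), [p] (size 4), [p²] (size 4), [p⁹] (size 4), [p¹²q] (size 13), [p⁴q²] (size 13), [p¹²q³] (size 13).
Class equation: 1 + 4 + 4 + 4 + 13 + 13 + 13 = 52 = |G|. So G has 7 conjugacy classes.

Answer: 7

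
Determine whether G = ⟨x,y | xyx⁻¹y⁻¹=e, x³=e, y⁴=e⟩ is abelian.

Each pair of generators commutes: x·y = xy = y·x. Since the generators pairwise commute, every element of G commutes with every other, so G is abelian.

Answer: Yes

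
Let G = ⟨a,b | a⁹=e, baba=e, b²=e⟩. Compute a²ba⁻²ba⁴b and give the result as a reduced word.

Multiply left to right, reducing at each step:
  (a²) · b = a²b
  (a²b) · a⁻² = a⁴b
  (a⁴b) · b = a⁴
  (a⁴) · a⁴ = a⁸
  (a⁸) · b = a⁸b

Answer: a⁸b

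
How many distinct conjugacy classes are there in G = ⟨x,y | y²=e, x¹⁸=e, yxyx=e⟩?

The conjugacy classes (representative and size) are:
  [e] (size 1), [x] (size 2), [x²] (size 2), [x³] (size 2), [x¹⁴] (size 2), [x⁵] (size 2), [x¹²] (size 2), [x⁷] (size 2), [x¹⁰] (size 2), [x⁹] (size 1), [x¹⁰y] (size 9), [xy] (size 9).
Class equation: 1 + 2 + 2 + 2 + 2 + 2 + 2 + 2 + 2 + 1 + 9 + 9 = 36 = |G|. So G has 12 conjugacy classes.

Answer: 12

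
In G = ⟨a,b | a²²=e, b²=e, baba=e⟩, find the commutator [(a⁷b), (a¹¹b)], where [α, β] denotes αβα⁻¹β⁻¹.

[(a⁷b), (a¹¹b)] = (a⁷b)·(a¹¹b)·(a⁷b)⁻¹·(a¹¹b)⁻¹.
  (a⁷b) · (a¹¹b) = a¹⁸
  (a¹⁸) · (a⁷b) = a³b
  (a³b) · (a¹¹b) = a¹⁴

Answer: a¹⁴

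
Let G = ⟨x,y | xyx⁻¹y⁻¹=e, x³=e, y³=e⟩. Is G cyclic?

|G| = 9, but the maximum element order in G is 3 < 9. No single element generates all of G, so G is not cyclic.

Answer: No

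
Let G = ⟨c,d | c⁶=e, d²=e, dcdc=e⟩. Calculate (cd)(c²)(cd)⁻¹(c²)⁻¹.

[(cd), (c²)] = (cd)·(c²)·(cd)⁻¹·(c²)⁻¹.
  (cd) · (c²) = c⁵d
  (c⁵d) · (cd) = c⁴
  (c⁴) · (c⁴) = c²

Answer: c²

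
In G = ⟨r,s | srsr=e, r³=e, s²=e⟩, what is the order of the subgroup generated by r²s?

|⟨r²s⟩| equals the order of r²s. Compute successive powers until reaching e:
  (r²s)¹ = r²s, (r²s)² = e.
The smallest positive k with (r²s)ᵏ = e is 2, so |⟨r²s⟩| = 2.

Answer: 2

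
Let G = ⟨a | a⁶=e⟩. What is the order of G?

G is generated by a single element, so G is cyclic. The relator gives a⁶ = e and no smaller power is forced to be e, so the 6 powers {a, e, a², a³, a⁴, a⁵} are distinct. Hence |G| = 6.

Answer: 6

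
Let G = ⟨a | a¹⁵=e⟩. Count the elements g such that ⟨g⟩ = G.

G is cyclic of order 15. An element generates G iff its order is 15, and a cyclic group of order 15 has exactly φ(15) = 8 such elements.

Answer: 8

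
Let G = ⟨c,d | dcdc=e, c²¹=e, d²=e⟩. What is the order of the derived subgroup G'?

G' = [G, G] is generated by all commutators. The generator-pair commutators are: [c, d] = c².
The subgroup they normally generate is {e, c, c², c³, c⁴, c⁵, c⁶, c⁷, c⁸, c⁹, c¹⁰, c¹¹, c¹², c¹³, c¹⁴, c¹⁵, c¹⁶, c¹⁷, c¹⁸, c¹⁹, c²⁰}, of order 21.
Check: |G/G'| = 42/21 = 2 is the order of the abelianisation.

Answer: 21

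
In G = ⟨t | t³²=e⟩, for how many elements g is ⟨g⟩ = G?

G is cyclic of order 32. An element generates G iff its order is 32, and a cyclic group of order 32 has exactly φ(32) = 16 such elements.

Answer: 16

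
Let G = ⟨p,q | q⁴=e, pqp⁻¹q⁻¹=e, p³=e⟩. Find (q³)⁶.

Compute successive powers of (q³), reducing at each step:
  (q³)²: (q³) · q³ = q²
  (q³)³: (q²) · q³ = q
  (q³)⁴: q · q³ = e
  (q³)⁵: e · q³ = q³
  (q³)⁶: (q³) · q³ = q²

Answer: q²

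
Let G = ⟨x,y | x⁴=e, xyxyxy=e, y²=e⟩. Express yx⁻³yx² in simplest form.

Multiply left to right, reducing at each step:
  y · x⁻³ = yx
  (yx) · y = x³yx³
  (x³yx³) · x² = x³yx

Answer: x³yx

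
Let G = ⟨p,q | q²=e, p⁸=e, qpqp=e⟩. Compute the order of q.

Compute successive powers until reaching e:
  q¹ = q, q² = e.
The smallest positive k with qᵏ = e is 2.

Answer: 2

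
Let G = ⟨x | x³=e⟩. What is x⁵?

Compute successive powers of x, reducing at each step:
  x²: x · x = x²
  x³: (x²) · x = e
  x⁴: e · x = x
  x⁵: x · x = x²

Answer: x²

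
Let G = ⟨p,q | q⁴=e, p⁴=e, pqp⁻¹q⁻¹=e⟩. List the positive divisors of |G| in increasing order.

|G| = 16 = 2⁴. By Lagrange's theorem the order of any subgroup divides 16; the divisors of 16 are 1, 2, 4, 8, 16.

Answer: 1, 2, 4, 8, 16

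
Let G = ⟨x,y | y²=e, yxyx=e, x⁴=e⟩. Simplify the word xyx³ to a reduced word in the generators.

Multiply left to right, reducing at each step:
  x · y = xy
  (xy) · x³ = x²y

Answer: x²y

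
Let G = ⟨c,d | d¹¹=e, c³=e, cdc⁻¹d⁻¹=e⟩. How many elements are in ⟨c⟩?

|⟨c⟩| equals the order of c. Compute successive powers until reaching e:
  c¹ = c, c² = c², c³ = e.
The smallest positive k with cᵏ = e is 3, so |⟨c⟩| = 3.

Answer: 3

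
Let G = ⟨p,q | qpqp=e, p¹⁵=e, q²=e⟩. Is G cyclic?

Every cyclic group is abelian. But p·q = pq while q·p = p¹⁴q, so p·q ≠ q·p and G is not abelian. Hence G is not cyclic.

Answer: No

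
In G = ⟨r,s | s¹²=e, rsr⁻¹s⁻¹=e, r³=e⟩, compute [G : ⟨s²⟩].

First find ord(s²) by computing successive powers:
  (s²)¹ = s², (s²)² = s⁴, (s²)³ = s⁶, (s²)⁴ = s⁸, (s²)⁵ = s¹⁰, (s²)⁶ = e.
So |⟨s²⟩| = ord(s²) = 6. With |G| = 36, by Lagrange [G : ⟨s²⟩] = 36/6 = 6.

Answer: 6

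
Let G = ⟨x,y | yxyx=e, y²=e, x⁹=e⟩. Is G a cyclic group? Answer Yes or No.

Every cyclic group is abelian. But x·y = xy while y·x = x⁸y, so x·y ≠ y·x and G is not abelian. Hence G is not cyclic.

Answer: No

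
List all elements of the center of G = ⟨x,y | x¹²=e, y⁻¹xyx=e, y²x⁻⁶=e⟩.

An element z ∈ Z(G) iff z commutes with every generator.
For example x⁶ is central: (x⁶)·x = x⁷ = x·(x⁶); (x⁶)·y = y⁻¹ = y·(x⁶).
Whereas x ∉ Z(G) since x·y = xy ≠ x⁵y⁻¹ = y·x.
Checking each of the 24 elements this way gives Z(G) = {e, x⁶}, of order 2.

Answer: {e, x⁶}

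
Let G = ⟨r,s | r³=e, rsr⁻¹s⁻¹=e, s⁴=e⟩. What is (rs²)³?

Compute successive powers of (rs²), reducing at each step:
  (rs²)²: (rs²) · r = r²s²;   (r²s²) · s² = r²
  (rs²)³: (r²) · r = e;   e · s² = s²

Answer: s²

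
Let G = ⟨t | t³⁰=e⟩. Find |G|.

G is generated by a single element, so G is cyclic. The relator gives t³⁰ = e and no smaller power is forced to be e, so the 30 powers {e, t, t², t³, t⁴, t⁵, t⁶, t⁷, t⁸, t⁹, t²², t²³, t²¹, t²⁰, t²⁴, t²⁵, t²⁶, t²⁷, t²⁸, t²⁹, t¹², t¹³, t¹¹, t¹⁰, t¹⁴, t¹⁵, t¹⁶, t¹⁷, t¹⁸, t¹⁹} are distinct. Hence |G| = 30.

Answer: 30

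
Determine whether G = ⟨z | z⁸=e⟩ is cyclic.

|G| = 8. The element z has order 8 (its powers give 8 distinct elements), so ⟨z⟩ = G and G is cyclic.

Answer: Yes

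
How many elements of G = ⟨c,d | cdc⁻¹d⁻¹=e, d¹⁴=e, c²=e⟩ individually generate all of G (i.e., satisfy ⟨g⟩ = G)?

⟨g⟩ = G would require ord(g) = |G| = 28, but the maximum element order in G is 14 < 28. So G is not cyclic and no single element generates it: the count is 0.

Answer: 0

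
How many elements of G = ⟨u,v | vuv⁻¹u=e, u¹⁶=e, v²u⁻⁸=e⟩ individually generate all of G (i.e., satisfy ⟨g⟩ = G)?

⟨g⟩ = G would require ord(g) = |G| = 32, but the maximum element order in G is 16 < 32. So G is not cyclic and no single element generates it: the count is 0.

Answer: 0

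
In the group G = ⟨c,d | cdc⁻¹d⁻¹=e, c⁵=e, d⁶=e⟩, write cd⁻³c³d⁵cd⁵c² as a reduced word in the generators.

Multiply left to right, reducing at each step:
  c · d⁻³ = cd³
  (cd³) · c³ = c⁴d³
  (c⁴d³) · d⁵ = c⁴d²
  (c⁴d²) · c = d²
  (d²) · d⁵ = d
  d · c² = c²d

Answer: c²d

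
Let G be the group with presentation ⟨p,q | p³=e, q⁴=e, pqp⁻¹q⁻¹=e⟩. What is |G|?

Enumerate words in the generators, reducing via the relations: the distinct elements are
  {e, p, q, pq, p², q², q³, pq², pq³, p²q, p²q², p²q³}.
No further products give new elements, so |G| = 12.

Answer: 12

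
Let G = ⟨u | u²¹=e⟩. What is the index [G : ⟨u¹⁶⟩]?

First find ord(u¹⁶) by computing successive powers:
  (u¹⁶)¹ = u¹⁶, (u¹⁶)² = u¹¹, (u¹⁶)³ = u⁶, (u¹⁶)⁴ = u, (u¹⁶)⁵ = u¹⁷, (u¹⁶)⁶ = u¹², (u¹⁶)⁷ = u⁷, (u¹⁶)⁸ = u², (u¹⁶)⁹ = u¹⁸, (u¹⁶)¹⁰ = u¹³, (u¹⁶)¹¹ = u⁸, (u¹⁶)¹² = u³, (u¹⁶)¹³ = u¹⁹, (u¹⁶)¹⁴ = u¹⁴, (u¹⁶)¹⁵ = u⁹, (u¹⁶)¹⁶ = u⁴, (u¹⁶)¹⁷ = u²⁰, (u¹⁶)¹⁸ = u¹⁵, (u¹⁶)¹⁹ = u¹⁰, (u¹⁶)²⁰ = u⁵, (u¹⁶)²¹ = e.
So |⟨u¹⁶⟩| = ord(u¹⁶) = 21. With |G| = 21, by Lagrange [G : ⟨u¹⁶⟩] = 21/21 = 1.

Answer: 1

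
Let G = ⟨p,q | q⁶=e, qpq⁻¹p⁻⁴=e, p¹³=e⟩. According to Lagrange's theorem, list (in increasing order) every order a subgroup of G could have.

|G| = 78 = 2 · 3 · 13. By Lagrange's theorem the order of any subgroup divides 78; the divisors of 78 are 1, 2, 3, 6, 13, 26, 39, 78.

Answer: 1, 2, 3, 6, 13, 26, 39, 78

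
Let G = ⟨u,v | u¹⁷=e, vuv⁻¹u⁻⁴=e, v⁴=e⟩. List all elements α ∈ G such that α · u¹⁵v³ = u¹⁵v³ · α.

⟨u¹⁵v³⟩ ⊆ C_G(u¹⁵v³) since powers of u¹⁵v³ commute with u¹⁵v³; so |C_G(u¹⁵v³)| ≥ |⟨u¹⁵v³⟩| = 4.
By orbit–stabilizer, |C_G(u¹⁵v³)| = |G| / |conj. class of u¹⁵v³| = 68 / 17 = 4.
The 4 elements commuting with u¹⁵v³ are {e, u⁸v, u⁶v², u¹⁵v³}.

Answer: {e, u⁸v, u⁶v², u¹⁵v³}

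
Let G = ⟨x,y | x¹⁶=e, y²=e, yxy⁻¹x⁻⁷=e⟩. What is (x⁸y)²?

Compute successive powers of (x⁸y), reducing at each step:
  (x⁸y)²: (x⁸y) · x⁸ = y;   y · y = e

Answer: e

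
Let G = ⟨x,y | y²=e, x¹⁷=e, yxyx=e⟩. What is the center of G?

An element z ∈ Z(G) iff z commutes with every generator.
For example e is central: e·x = x = x·e; e·y = y = y·e.
Whereas x ∉ Z(G) since x·y = xy ≠ x¹⁶y = y·x.
Checking each of the 34 elements this way gives Z(G) = {e}, of order 1.

Answer: {e}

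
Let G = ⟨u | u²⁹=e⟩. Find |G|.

G is generated by a single element, so G is cyclic. The relator gives u²⁹ = e and no smaller power is forced to be e, so the 29 powers {e, u, u², u³, u⁴, u⁵, u⁶, u⁷, u⁸, u⁹, u²², u²³, u²¹, u²⁰, u²⁴, u²⁵, u²⁶, u²⁷, u²⁸, u¹², u¹³, u¹¹, u¹⁰, u¹⁴, u¹⁵, u¹⁶, u¹⁷, u¹⁸, u¹⁹} are distinct. Hence |G| = 29.

Answer: 29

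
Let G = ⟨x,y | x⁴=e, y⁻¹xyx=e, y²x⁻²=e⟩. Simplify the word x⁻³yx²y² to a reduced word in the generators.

Multiply left to right, reducing at each step:
  x · y = xy
  (xy) · x² = xy⁻¹
  (xy⁻¹) · y² = xy

Answer: xy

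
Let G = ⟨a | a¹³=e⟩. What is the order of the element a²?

Compute successive powers until reaching e:
  (a²)¹ = a², (a²)² = a⁴, (a²)³ = a⁶, (a²)⁴ = a⁸, (a²)⁵ = a¹⁰, (a²)⁶ = a¹², (a²)⁷ = a, (a²)⁸ = a³, (a²)⁹ = a⁵, (a²)¹⁰ = a⁷, (a²)¹¹ = a⁹, (a²)¹² = a¹¹, (a²)¹³ = e.
The smallest positive k with (a²)ᵏ = e is 13.

Answer: 13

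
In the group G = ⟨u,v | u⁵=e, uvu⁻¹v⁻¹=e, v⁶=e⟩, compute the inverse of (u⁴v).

The order of (u⁴v) is 30 (smallest k with (u⁴v)ᵏ = e), so (u⁴v)⁻¹ = (u⁴v)²⁹ = uv⁵.
Check: (u⁴v) · (uv⁵) → (u⁴v) · u = v;   v · v⁵ = e, giving e as required.

Answer: uv⁵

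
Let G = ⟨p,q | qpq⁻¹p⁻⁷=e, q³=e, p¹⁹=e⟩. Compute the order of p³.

Compute successive powers until reaching e:
  (p³)¹ = p³, (p³)² = p⁶, (p³)³ = p⁹, (p³)⁴ = p¹², (p³)⁵ = p¹⁵, (p³)⁶ = p¹⁸, (p³)⁷ = p², (p³)⁸ = p⁵, (p³)⁹ = p⁸, (p³)¹⁰ = p¹¹, (p³)¹¹ = p¹⁴, (p³)¹² = p¹⁷, (p³)¹³ = p, (p³)¹⁴ = p⁴, (p³)¹⁵ = p⁷, (p³)¹⁶ = p¹⁰, (p³)¹⁷ = p¹³, (p³)¹⁸ = p¹⁶, (p³)¹⁹ = e.
The smallest positive k with (p³)ᵏ = e is 19.

Answer: 19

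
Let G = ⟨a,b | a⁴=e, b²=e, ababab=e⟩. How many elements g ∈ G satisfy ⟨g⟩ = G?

⟨g⟩ = G would require ord(g) = |G| = 24, but the maximum element order in G is 4 < 24. So G is not cyclic and no single element generates it: the count is 0.

Answer: 0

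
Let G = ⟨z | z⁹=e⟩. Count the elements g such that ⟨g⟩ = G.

G is cyclic of order 9. An element generates G iff its order is 9, and a cyclic group of order 9 has exactly φ(9) = 6 such elements.

Answer: 6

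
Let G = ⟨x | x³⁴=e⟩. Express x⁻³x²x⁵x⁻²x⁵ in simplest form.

Multiply left to right, reducing at each step:
  (x³¹) · x² = x³³
  (x³³) · x⁵ = x⁴
  (x⁴) · x⁻² = x²
  (x²) · x⁵ = x⁷

Answer: x⁷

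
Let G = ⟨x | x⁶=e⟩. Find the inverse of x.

The order of x is 6 (smallest k with xᵏ = e), so x⁻¹ = x⁵ = x⁵.
Check: x · (x⁵) → x · x⁵ = e, giving e as required.

Answer: x⁵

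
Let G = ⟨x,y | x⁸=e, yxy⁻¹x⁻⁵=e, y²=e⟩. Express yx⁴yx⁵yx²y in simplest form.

Multiply left to right, reducing at each step:
  y · x⁴ = x⁴y
  (x⁴y) · y = x⁴
  (x⁴) · x⁵ = x
  x · y = xy
  (xy) · x² = x³y
  (x³y) · y = x³

Answer: x³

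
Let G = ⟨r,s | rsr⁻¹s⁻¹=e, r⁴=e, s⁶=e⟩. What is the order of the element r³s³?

Compute successive powers until reaching e:
  (r³s³)¹ = r³s³, (r³s³)² = r², (r³s³)³ = rs³, (r³s³)⁴ = e.
The smallest positive k with (r³s³)ᵏ = e is 4.

Answer: 4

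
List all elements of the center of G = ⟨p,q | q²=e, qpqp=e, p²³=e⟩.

An element z ∈ Z(G) iff z commutes with every generator.
For example e is central: e·p = p = p·e; e·q = q = q·e.
Whereas p ∉ Z(G) since p·q = pq ≠ p²²q = q·p.
Checking each of the 46 elements this way gives Z(G) = {e}, of order 1.

Answer: {e}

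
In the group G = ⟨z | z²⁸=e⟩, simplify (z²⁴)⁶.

Compute successive powers of (z²⁴), reducing at each step:
  (z²⁴)²: (z²⁴) · z²⁴ = z²⁰
  (z²⁴)³: (z²⁰) · z²⁴ = z¹⁶
  (z²⁴)⁴: (z¹⁶) · z²⁴ = z¹²
  (z²⁴)⁵: (z¹²) · z²⁴ = z⁸
  (z²⁴)⁶: (z⁸) · z²⁴ = z⁴

Answer: z⁴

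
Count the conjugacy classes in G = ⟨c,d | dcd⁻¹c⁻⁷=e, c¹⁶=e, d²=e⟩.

The conjugacy classes (representative and size) are:
  [e] (size 1), [c] (size 2), [c¹⁴] (size 2), [c³] (size 2), [c⁴] (size 2), [c¹⁰] (size 2), [c⁸] (size 1), [c⁹] (size 2), [c¹¹] (size 2), [c¹⁰d] (size 8), [cd] (size 8).
Class equation: 1 + 2 + 2 + 2 + 2 + 2 + 1 + 2 + 2 + 8 + 8 = 32 = |G|. So G has 11 conjugacy classes.

Answer: 11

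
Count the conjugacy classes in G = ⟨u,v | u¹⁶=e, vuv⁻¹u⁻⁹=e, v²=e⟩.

The conjugacy classes (representative and size) are:
  [e] (size 1), [u⁹] (size 2), [u²] (size 1), [u³] (size 2), [u⁴] (size 1), [u¹³] (size 2), [u⁶] (size 1), [u¹⁵] (size 2), [u⁸] (size 1), [u¹⁰] (size 1), [u¹²] (size 1), [u¹⁴] (size 1), [v] (size 2), [uv] (size 2), [u²v] (size 2), [u¹¹v] (size 2), [u⁴v] (size 2), [u¹³v] (size 2), [u¹⁴v] (size 2), [u¹⁵v] (size 2).
Class equation: 1 + 2 + 1 + 2 + 1 + 2 + 1 + 2 + 1 + 1 + 1 + 1 + 2 + 2 + 2 + 2 + 2 + 2 + 2 + 2 = 32 = |G|. So G has 20 conjugacy classes.

Answer: 20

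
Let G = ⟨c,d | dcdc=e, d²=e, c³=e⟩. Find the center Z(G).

An element z ∈ Z(G) iff z commutes with every generator.
For example e is central: e·c = c = c·e; e·d = d = d·e.
Whereas c ∉ Z(G) since c·d = cd ≠ c²d = d·c.
Checking each of the 6 elements this way gives Z(G) = {e}, of order 1.

Answer: {e}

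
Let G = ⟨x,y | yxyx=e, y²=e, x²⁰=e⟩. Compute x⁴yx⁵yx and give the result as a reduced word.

Multiply left to right, reducing at each step:
  (x⁴) · y = x⁴y
  (x⁴y) · x⁵ = x¹⁹y
  (x¹⁹y) · y = x¹⁹
  (x¹⁹) · x = e

Answer: e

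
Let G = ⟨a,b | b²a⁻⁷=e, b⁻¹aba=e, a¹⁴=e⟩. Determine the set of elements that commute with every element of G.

An element z ∈ Z(G) iff z commutes with every generator.
For example a⁷ is central: (a⁷)·a = a⁸ = a·(a⁷); (a⁷)·b = b⁻¹ = b·(a⁷).
Whereas a ∉ Z(G) since a·b = ab ≠ a⁶b⁻¹ = b·a.
Checking each of the 28 elements this way gives Z(G) = {e, a⁷}, of order 2.

Answer: {e, a⁷}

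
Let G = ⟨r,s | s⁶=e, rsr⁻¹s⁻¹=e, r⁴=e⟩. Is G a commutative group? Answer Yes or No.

Each pair of generators commutes: r·s = rs = s·r. Since the generators pairwise commute, every element of G commutes with every other, so G is abelian.

Answer: Yes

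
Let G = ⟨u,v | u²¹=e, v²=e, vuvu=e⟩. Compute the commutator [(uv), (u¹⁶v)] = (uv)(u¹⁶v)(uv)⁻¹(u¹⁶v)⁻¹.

[(uv), (u¹⁶v)] = (uv)·(u¹⁶v)·(uv)⁻¹·(u¹⁶v)⁻¹.
  (uv) · (u¹⁶v) = u⁶
  (u⁶) · (uv) = u⁷v
  (u⁷v) · (u¹⁶v) = u¹²

Answer: u¹²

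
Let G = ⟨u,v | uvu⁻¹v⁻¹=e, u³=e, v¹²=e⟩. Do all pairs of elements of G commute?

Each pair of generators commutes: u·v = uv = v·u. Since the generators pairwise commute, every element of G commutes with every other, so G is abelian.

Answer: Yes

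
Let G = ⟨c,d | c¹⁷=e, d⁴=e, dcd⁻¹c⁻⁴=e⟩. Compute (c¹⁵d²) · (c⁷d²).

Compute (c¹⁵d²) · (c⁷d²) by multiplying left to right and reducing via the relations at each step:
  (c¹⁵d²) · c⁷ = c⁸d²
  (c⁸d²) · d² = c⁸

Answer: c⁸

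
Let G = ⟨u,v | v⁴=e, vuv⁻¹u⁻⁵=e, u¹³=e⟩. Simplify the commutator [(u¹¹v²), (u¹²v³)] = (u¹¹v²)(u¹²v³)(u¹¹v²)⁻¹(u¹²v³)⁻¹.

[(u¹¹v²), (u¹²v³)] = (u¹¹v²)·(u¹²v³)·(u¹¹v²)⁻¹·(u¹²v³)⁻¹.
  (u¹¹v²) · (u¹²v³) = u¹²v
  (u¹²v) · (u¹¹v²) = u²v³
  (u²v³) · (u⁵v) = u³

Answer: u³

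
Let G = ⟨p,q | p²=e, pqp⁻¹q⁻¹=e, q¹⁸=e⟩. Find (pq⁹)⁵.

Compute successive powers of (pq⁹), reducing at each step:
  (pq⁹)²: (pq⁹) · p = q⁹;   (q⁹) · q⁹ = e
  (pq⁹)³: e · p = p;   p · q⁹ = pq⁹
  (pq⁹)⁴: (pq⁹) · p = q⁹;   (q⁹) · q⁹ = e
  (pq⁹)⁵: e · p = p;   p · q⁹ = pq⁹

Answer: pq⁹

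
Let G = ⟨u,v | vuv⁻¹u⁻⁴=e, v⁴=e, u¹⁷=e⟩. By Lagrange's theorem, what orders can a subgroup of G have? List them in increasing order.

|G| = 68 = 2² · 17. By Lagrange's theorem the order of any subgroup divides 68; the divisors of 68 are 1, 2, 4, 17, 34, 68.

Answer: 1, 2, 4, 17, 34, 68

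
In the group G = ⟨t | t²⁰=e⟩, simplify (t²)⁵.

Compute successive powers of (t²), reducing at each step:
  (t²)²: (t²) · t² = t⁴
  (t²)³: (t⁴) · t² = t⁶
  (t²)⁴: (t⁶) · t² = t⁸
  (t²)⁵: (t⁸) · t² = t¹⁰

Answer: t¹⁰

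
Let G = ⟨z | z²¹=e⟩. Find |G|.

G is generated by a single element, so G is cyclic. The relator gives z²¹ = e and no smaller power is forced to be e, so the 21 powers {e, z, z², z³, z⁴, z⁵, z⁶, z⁷, z⁸, z⁹, z²⁰, z¹², z¹³, z¹¹, z¹⁰, z¹⁴, z¹⁵, z¹⁶, z¹⁷, z¹⁸, z¹⁹} are distinct. Hence |G| = 21.

Answer: 21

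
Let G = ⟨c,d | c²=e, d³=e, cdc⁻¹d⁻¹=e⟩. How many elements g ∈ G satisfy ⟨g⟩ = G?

G is cyclic of order 6. An element generates G iff its order is 6, and a cyclic group of order 6 has exactly φ(6) = 2 such elements.

Answer: 2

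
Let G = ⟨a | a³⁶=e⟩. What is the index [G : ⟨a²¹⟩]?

First find ord(a²¹) by computing successive powers:
  (a²¹)¹ = a²¹, (a²¹)² = a⁶, (a²¹)³ = a²⁷, (a²¹)⁴ = a¹², (a²¹)⁵ = a³³, (a²¹)⁶ = a¹⁸, (a²¹)⁷ = a³, (a²¹)⁸ = a²⁴, (a²¹)⁹ = a⁹, (a²¹)¹⁰ = a³⁰, (a²¹)¹¹ = a¹⁵, (a²¹)¹² = e.
So |⟨a²¹⟩| = ord(a²¹) = 12. With |G| = 36, by Lagrange [G : ⟨a²¹⟩] = 36/12 = 3.

Answer: 3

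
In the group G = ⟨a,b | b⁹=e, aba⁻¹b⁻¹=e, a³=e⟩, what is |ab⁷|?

Compute successive powers until reaching e:
  (ab⁷)¹ = ab⁷, (ab⁷)² = a²b⁵, (ab⁷)³ = b³, (ab⁷)⁴ = ab, (ab⁷)⁵ = a²b⁸, (ab⁷)⁶ = b⁶, (ab⁷)⁷ = ab⁴, (ab⁷)⁸ = a²b², (ab⁷)⁹ = e.
The smallest positive k with (ab⁷)ᵏ = e is 9.

Answer: 9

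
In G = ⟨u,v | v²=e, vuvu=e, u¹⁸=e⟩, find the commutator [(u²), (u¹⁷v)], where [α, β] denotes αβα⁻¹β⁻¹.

[(u²), (u¹⁷v)] = (u²)·(u¹⁷v)·(u²)⁻¹·(u¹⁷v)⁻¹.
  (u²) · (u¹⁷v) = uv
  (uv) · (u¹⁶) = u³v
  (u³v) · (u¹⁷v) = u⁴

Answer: u⁴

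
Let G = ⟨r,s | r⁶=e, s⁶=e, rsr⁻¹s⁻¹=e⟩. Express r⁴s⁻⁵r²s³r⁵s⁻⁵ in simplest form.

Multiply left to right, reducing at each step:
  (r⁴) · s⁻⁵ = r⁴s
  (r⁴s) · r² = s
  s · s³ = s⁴
  (s⁴) · r⁵ = r⁵s⁴
  (r⁵s⁴) · s⁻⁵ = r⁵s⁵

Answer: r⁵s⁵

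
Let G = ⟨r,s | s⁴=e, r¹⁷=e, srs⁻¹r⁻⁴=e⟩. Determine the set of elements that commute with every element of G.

An element z ∈ Z(G) iff z commutes with every generator.
For example e is central: e·r = r = r·e; e·s = s = s·e.
Whereas r ∉ Z(G) since r·s = rs ≠ r⁴s = s·r.
Checking each of the 68 elements this way gives Z(G) = {e}, of order 1.

Answer: {e}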